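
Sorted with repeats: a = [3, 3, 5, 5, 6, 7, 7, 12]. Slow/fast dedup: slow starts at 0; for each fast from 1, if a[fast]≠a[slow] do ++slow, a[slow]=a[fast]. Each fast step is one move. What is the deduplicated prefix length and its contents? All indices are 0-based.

length 5; prefix = [3, 5, 6, 7, 12]

slow=0 fast=1: a[fast]=3=a[slow] dup, fast++
slow=0 fast=2: a[fast]=5≠a[slow]=3 write a[1]=5, slow++,fast++
slow=1 fast=3: a[fast]=5=a[slow] dup, fast++
slow=1 fast=4: a[fast]=6≠a[slow]=5 write a[2]=6, slow++,fast++
slow=2 fast=5: a[fast]=7≠a[slow]=6 write a[3]=7, slow++,fast++
slow=3 fast=6: a[fast]=7=a[slow] dup, fast++
slow=3 fast=7: a[fast]=12≠a[slow]=7 write a[4]=12, slow++,fast++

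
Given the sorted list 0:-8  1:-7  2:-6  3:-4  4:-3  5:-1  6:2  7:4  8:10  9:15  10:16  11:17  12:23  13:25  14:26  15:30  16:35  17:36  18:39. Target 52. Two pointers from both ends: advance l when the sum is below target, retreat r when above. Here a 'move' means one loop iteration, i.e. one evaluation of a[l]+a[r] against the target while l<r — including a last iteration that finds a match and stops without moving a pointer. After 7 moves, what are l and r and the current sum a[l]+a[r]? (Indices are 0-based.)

l=0 r=18: -8+39=31 <52, l++
l=1 r=18: -7+39=32 <52, l++
l=2 r=18: -6+39=33 <52, l++
l=3 r=18: -4+39=35 <52, l++
l=4 r=18: -3+39=36 <52, l++
l=5 r=18: -1+39=38 <52, l++
l=6 r=18: 2+39=41 <52, l++

l=7, r=18, sum=43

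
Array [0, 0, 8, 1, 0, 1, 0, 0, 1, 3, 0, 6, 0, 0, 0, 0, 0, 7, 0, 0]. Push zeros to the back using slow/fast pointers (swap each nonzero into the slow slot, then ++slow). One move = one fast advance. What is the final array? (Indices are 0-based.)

[8, 1, 1, 1, 3, 6, 7, 0, 0, 0, 0, 0, 0, 0, 0, 0, 0, 0, 0, 0]

(s=0,f=0) a[fast]=0 → fast++
(s=0,f=1) a[fast]=0 → fast++
(s=0,f=2) a[fast]=8≠0 swap→a[0]=8 → slow++,fast++
(s=1,f=3) a[fast]=1≠0 swap→a[1]=1 → slow++,fast++
(s=2,f=4) a[fast]=0 → fast++
(s=2,f=5) a[fast]=1≠0 swap→a[2]=1 → slow++,fast++
(s=3,f=6) a[fast]=0 → fast++
(s=3,f=7) a[fast]=0 → fast++
(s=3,f=8) a[fast]=1≠0 swap→a[3]=1 → slow++,fast++
(s=4,f=9) a[fast]=3≠0 swap→a[4]=3 → slow++,fast++
(s=5,f=10) a[fast]=0 → fast++
(s=5,f=11) a[fast]=6≠0 swap→a[5]=6 → slow++,fast++
(s=6,f=12) a[fast]=0 → fast++
(s=6,f=13) a[fast]=0 → fast++
(s=6,f=14) a[fast]=0 → fast++
(s=6,f=15) a[fast]=0 → fast++
(s=6,f=16) a[fast]=0 → fast++
(s=6,f=17) a[fast]=7≠0 swap→a[6]=7 → slow++,fast++
(s=7,f=18) a[fast]=0 → fast++
(s=7,f=19) a[fast]=0 → fast++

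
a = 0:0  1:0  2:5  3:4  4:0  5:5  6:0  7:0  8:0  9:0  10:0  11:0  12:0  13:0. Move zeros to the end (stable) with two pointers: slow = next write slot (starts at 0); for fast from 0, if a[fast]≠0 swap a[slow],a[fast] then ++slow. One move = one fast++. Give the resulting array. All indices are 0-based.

(s=0,f=0) a[fast]=0 → fast++
(s=0,f=1) a[fast]=0 → fast++
(s=0,f=2) a[fast]=5≠0 swap→a[0]=5 → slow++,fast++
(s=1,f=3) a[fast]=4≠0 swap→a[1]=4 → slow++,fast++
(s=2,f=4) a[fast]=0 → fast++
(s=2,f=5) a[fast]=5≠0 swap→a[2]=5 → slow++,fast++
(s=3,f=6) a[fast]=0 → fast++
(s=3,f=7) a[fast]=0 → fast++
(s=3,f=8) a[fast]=0 → fast++
(s=3,f=9) a[fast]=0 → fast++
(s=3,f=10) a[fast]=0 → fast++
(s=3,f=11) a[fast]=0 → fast++
(s=3,f=12) a[fast]=0 → fast++
(s=3,f=13) a[fast]=0 → fast++

[5, 4, 5, 0, 0, 0, 0, 0, 0, 0, 0, 0, 0, 0]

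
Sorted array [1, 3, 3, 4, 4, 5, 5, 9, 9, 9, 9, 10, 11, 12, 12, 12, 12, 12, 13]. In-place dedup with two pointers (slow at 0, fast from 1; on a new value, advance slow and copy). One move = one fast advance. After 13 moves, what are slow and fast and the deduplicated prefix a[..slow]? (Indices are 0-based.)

slow=7, fast=14, prefix=[1, 3, 4, 5, 9, 10, 11, 12]

(s=0,f=1) a[fast]=3≠a[slow]=1 write a[1]=3 → slow++,fast++
(s=1,f=2) a[fast]=3=a[slow] dup → fast++
(s=1,f=3) a[fast]=4≠a[slow]=3 write a[2]=4 → slow++,fast++
(s=2,f=4) a[fast]=4=a[slow] dup → fast++
(s=2,f=5) a[fast]=5≠a[slow]=4 write a[3]=5 → slow++,fast++
(s=3,f=6) a[fast]=5=a[slow] dup → fast++
(s=3,f=7) a[fast]=9≠a[slow]=5 write a[4]=9 → slow++,fast++
(s=4,f=8) a[fast]=9=a[slow] dup → fast++
(s=4,f=9) a[fast]=9=a[slow] dup → fast++
(s=4,f=10) a[fast]=9=a[slow] dup → fast++
(s=4,f=11) a[fast]=10≠a[slow]=9 write a[5]=10 → slow++,fast++
(s=5,f=12) a[fast]=11≠a[slow]=10 write a[6]=11 → slow++,fast++
(s=6,f=13) a[fast]=12≠a[slow]=11 write a[7]=12 → slow++,fast++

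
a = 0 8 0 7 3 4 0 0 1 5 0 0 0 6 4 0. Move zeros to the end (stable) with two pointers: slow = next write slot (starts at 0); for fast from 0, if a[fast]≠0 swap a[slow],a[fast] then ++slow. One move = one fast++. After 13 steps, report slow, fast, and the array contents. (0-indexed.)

slow=0 fast=0: a[fast]=0, fast++
slow=0 fast=1: a[fast]=8≠0 swap→a[0]=8, slow++,fast++
slow=1 fast=2: a[fast]=0, fast++
slow=1 fast=3: a[fast]=7≠0 swap→a[1]=7, slow++,fast++
slow=2 fast=4: a[fast]=3≠0 swap→a[2]=3, slow++,fast++
slow=3 fast=5: a[fast]=4≠0 swap→a[3]=4, slow++,fast++
slow=4 fast=6: a[fast]=0, fast++
slow=4 fast=7: a[fast]=0, fast++
slow=4 fast=8: a[fast]=1≠0 swap→a[4]=1, slow++,fast++
slow=5 fast=9: a[fast]=5≠0 swap→a[5]=5, slow++,fast++
slow=6 fast=10: a[fast]=0, fast++
slow=6 fast=11: a[fast]=0, fast++
slow=6 fast=12: a[fast]=0, fast++

slow=6, fast=13, a=[8, 7, 3, 4, 1, 5, 0, 0, 0, 0, 0, 0, 0, 6, 4, 0]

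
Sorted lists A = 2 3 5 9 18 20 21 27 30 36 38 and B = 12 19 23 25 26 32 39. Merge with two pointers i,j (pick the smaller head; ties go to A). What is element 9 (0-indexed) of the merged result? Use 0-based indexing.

merged[9] = 23

i=0 j=0: A[i]=2<=B[j]=12 take 2, i++
i=1 j=0: A[i]=3<=B[j]=12 take 3, i++
i=2 j=0: A[i]=5<=B[j]=12 take 5, i++
i=3 j=0: A[i]=9<=B[j]=12 take 9, i++
i=4 j=0: A[i]=18>B[j]=12 take 12, j++
i=4 j=1: A[i]=18<=B[j]=19 take 18, i++
i=5 j=1: A[i]=20>B[j]=19 take 19, j++
i=5 j=2: A[i]=20<=B[j]=23 take 20, i++
i=6 j=2: A[i]=21<=B[j]=23 take 21, i++
i=7 j=2: A[i]=27>B[j]=23 take 23, j++
i=7 j=3: A[i]=27>B[j]=25 take 25, j++
i=7 j=4: A[i]=27>B[j]=26 take 26, j++
i=7 j=5: A[i]=27<=B[j]=32 take 27, i++
i=8 j=5: A[i]=30<=B[j]=32 take 30, i++
i=9 j=5: A[i]=36>B[j]=32 take 32, j++
i=9 j=6: A[i]=36<=B[j]=39 take 36, i++
i=10 j=6: A[i]=38<=B[j]=39 take 38, i++
i=11 j=6: A done, take B[j]=39, j++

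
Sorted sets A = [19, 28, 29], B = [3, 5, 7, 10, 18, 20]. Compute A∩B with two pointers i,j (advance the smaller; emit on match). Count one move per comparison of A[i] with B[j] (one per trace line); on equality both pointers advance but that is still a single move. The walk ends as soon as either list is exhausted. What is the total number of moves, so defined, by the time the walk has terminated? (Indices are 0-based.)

7 moves

[i=0,j=0] 19>3 → j++
[i=0,j=1] 19>5 → j++
[i=0,j=2] 19>7 → j++
[i=0,j=3] 19>10 → j++
[i=0,j=4] 19>18 → j++
[i=0,j=5] 19<20 → i++
[i=1,j=5] 28>20 → j++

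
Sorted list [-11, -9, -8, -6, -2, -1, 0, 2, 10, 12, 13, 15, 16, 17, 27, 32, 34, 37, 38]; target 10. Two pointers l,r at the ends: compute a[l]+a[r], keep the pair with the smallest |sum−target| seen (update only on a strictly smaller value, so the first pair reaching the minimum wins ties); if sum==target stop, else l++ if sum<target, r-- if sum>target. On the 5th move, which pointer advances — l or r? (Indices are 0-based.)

[0,18] -11+38=27 d=17 * → r--
[0,17] -11+37=26 d=16 * → r--
[0,16] -11+34=23 d=13 * → r--
[0,15] -11+32=21 d=11 * → r--
[0,14] -11+27=16 d=6 * → r--

r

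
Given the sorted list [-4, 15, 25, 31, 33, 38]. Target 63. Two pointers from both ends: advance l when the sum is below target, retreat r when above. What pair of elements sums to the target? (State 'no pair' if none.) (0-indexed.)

(25, 38)

[0,5] -4+38=34 <63 → l++
[1,5] 15+38=53 <63 → l++
[2,5] 25+38=63 → found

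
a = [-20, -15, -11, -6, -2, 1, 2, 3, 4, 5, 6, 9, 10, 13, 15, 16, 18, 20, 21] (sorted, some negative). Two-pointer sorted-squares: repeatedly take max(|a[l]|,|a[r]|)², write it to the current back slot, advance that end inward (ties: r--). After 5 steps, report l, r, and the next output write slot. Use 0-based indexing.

l=1, r=14, next write slot=13

l=0 r=18: |-20|<=|21| out[18]=441, r--
l=0 r=17: |-20|<=|20| out[17]=400, r--
l=0 r=16: |-20|>|18| out[16]=400, l++
l=1 r=16: |-15|<=|18| out[15]=324, r--
l=1 r=15: |-15|<=|16| out[14]=256, r--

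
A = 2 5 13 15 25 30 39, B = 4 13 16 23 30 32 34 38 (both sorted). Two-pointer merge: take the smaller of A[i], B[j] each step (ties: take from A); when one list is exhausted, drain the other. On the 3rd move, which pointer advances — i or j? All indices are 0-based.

i=0 j=0: A[i]=2<=B[j]=4 take 2, i++
i=1 j=0: A[i]=5>B[j]=4 take 4, j++
i=1 j=1: A[i]=5<=B[j]=13 take 5, i++

i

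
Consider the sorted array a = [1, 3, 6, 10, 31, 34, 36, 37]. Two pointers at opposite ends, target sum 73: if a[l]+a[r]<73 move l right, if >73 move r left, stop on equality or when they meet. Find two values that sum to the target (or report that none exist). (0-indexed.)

[0,7] 1+37=38 <73 → l++
[1,7] 3+37=40 <73 → l++
[2,7] 6+37=43 <73 → l++
[3,7] 10+37=47 <73 → l++
[4,7] 31+37=68 <73 → l++
[5,7] 34+37=71 <73 → l++
[6,7] 36+37=73 → found

(36, 37)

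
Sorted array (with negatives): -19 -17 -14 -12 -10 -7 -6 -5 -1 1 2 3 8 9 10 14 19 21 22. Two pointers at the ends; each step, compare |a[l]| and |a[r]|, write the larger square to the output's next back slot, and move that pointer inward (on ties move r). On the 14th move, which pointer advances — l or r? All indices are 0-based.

[0,18] |-19|<=|22| out[18]=484 → r--
[0,17] |-19|<=|21| out[17]=441 → r--
[0,16] |-19|<=|19| out[16]=361 → r--
[0,15] |-19|>|14| out[15]=361 → l++
[1,15] |-17|>|14| out[14]=289 → l++
[2,15] |-14|<=|14| out[13]=196 → r--
[2,14] |-14|>|10| out[12]=196 → l++
[3,14] |-12|>|10| out[11]=144 → l++
[4,14] |-10|<=|10| out[10]=100 → r--
[4,13] |-10|>|9| out[9]=100 → l++
[5,13] |-7|<=|9| out[8]=81 → r--
[5,12] |-7|<=|8| out[7]=64 → r--
[5,11] |-7|>|3| out[6]=49 → l++
[6,11] |-6|>|3| out[5]=36 → l++

l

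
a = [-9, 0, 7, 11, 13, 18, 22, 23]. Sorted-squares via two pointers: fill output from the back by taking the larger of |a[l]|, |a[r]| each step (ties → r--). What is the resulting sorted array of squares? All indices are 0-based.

[0, 49, 81, 121, 169, 324, 484, 529]

l=0 r=7: |-9|<=|23| out[7]=529, r--
l=0 r=6: |-9|<=|22| out[6]=484, r--
l=0 r=5: |-9|<=|18| out[5]=324, r--
l=0 r=4: |-9|<=|13| out[4]=169, r--
l=0 r=3: |-9|<=|11| out[3]=121, r--
l=0 r=2: |-9|>|7| out[2]=81, l++
l=1 r=2: |0|<=|7| out[1]=49, r--
l=1 r=1: |0|<=|0| out[0]=0, r--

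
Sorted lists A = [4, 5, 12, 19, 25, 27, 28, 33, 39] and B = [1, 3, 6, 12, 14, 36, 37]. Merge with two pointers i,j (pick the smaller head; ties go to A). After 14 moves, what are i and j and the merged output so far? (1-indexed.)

i=1 j=1: A[i]=4>B[j]=1 take 1, j++
i=1 j=2: A[i]=4>B[j]=3 take 3, j++
i=1 j=3: A[i]=4<=B[j]=6 take 4, i++
i=2 j=3: A[i]=5<=B[j]=6 take 5, i++
i=3 j=3: A[i]=12>B[j]=6 take 6, j++
i=3 j=4: A[i]=12<=B[j]=12 take 12, i++
i=4 j=4: A[i]=19>B[j]=12 take 12, j++
i=4 j=5: A[i]=19>B[j]=14 take 14, j++
i=4 j=6: A[i]=19<=B[j]=36 take 19, i++
i=5 j=6: A[i]=25<=B[j]=36 take 25, i++
i=6 j=6: A[i]=27<=B[j]=36 take 27, i++
i=7 j=6: A[i]=28<=B[j]=36 take 28, i++
i=8 j=6: A[i]=33<=B[j]=36 take 33, i++
i=9 j=6: A[i]=39>B[j]=36 take 36, j++

i=9, j=7, merged so far=[1, 3, 4, 5, 6, 12, 12, 14, 19, 25, 27, 28, 33, 36]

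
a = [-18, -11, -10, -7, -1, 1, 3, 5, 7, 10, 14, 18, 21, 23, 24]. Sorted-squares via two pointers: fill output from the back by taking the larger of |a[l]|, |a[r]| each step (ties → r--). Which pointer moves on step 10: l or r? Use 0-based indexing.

l=0 r=14: |-18|<=|24| out[14]=576, r--
l=0 r=13: |-18|<=|23| out[13]=529, r--
l=0 r=12: |-18|<=|21| out[12]=441, r--
l=0 r=11: |-18|<=|18| out[11]=324, r--
l=0 r=10: |-18|>|14| out[10]=324, l++
l=1 r=10: |-11|<=|14| out[9]=196, r--
l=1 r=9: |-11|>|10| out[8]=121, l++
l=2 r=9: |-10|<=|10| out[7]=100, r--
l=2 r=8: |-10|>|7| out[6]=100, l++
l=3 r=8: |-7|<=|7| out[5]=49, r--

r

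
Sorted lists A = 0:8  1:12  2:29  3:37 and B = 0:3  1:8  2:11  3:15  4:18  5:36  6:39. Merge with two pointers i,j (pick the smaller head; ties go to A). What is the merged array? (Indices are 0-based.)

[3, 8, 8, 11, 12, 15, 18, 29, 36, 37, 39]

i=0 j=0: A[i]=8>B[j]=3 take 3, j++
i=0 j=1: A[i]=8<=B[j]=8 take 8, i++
i=1 j=1: A[i]=12>B[j]=8 take 8, j++
i=1 j=2: A[i]=12>B[j]=11 take 11, j++
i=1 j=3: A[i]=12<=B[j]=15 take 12, i++
i=2 j=3: A[i]=29>B[j]=15 take 15, j++
i=2 j=4: A[i]=29>B[j]=18 take 18, j++
i=2 j=5: A[i]=29<=B[j]=36 take 29, i++
i=3 j=5: A[i]=37>B[j]=36 take 36, j++
i=3 j=6: A[i]=37<=B[j]=39 take 37, i++
i=4 j=6: A done, take B[j]=39, j++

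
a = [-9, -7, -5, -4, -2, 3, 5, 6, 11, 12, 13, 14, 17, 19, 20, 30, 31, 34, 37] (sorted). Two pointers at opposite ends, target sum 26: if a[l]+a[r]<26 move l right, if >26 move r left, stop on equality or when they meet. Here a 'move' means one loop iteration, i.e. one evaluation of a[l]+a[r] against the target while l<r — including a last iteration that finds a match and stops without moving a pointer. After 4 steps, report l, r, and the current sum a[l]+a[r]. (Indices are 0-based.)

l=2, r=16, sum=26

l=0 r=18: -9+37=28 >26, r--
l=0 r=17: -9+34=25 <26, l++
l=1 r=17: -7+34=27 >26, r--
l=1 r=16: -7+31=24 <26, l++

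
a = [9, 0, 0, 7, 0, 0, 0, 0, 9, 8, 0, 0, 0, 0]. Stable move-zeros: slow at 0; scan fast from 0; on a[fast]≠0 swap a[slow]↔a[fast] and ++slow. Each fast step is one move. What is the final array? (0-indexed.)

[9, 7, 9, 8, 0, 0, 0, 0, 0, 0, 0, 0, 0, 0]

slow=0 fast=0: a[fast]=9≠0 swap→a[0]=9, slow++,fast++
slow=1 fast=1: a[fast]=0, fast++
slow=1 fast=2: a[fast]=0, fast++
slow=1 fast=3: a[fast]=7≠0 swap→a[1]=7, slow++,fast++
slow=2 fast=4: a[fast]=0, fast++
slow=2 fast=5: a[fast]=0, fast++
slow=2 fast=6: a[fast]=0, fast++
slow=2 fast=7: a[fast]=0, fast++
slow=2 fast=8: a[fast]=9≠0 swap→a[2]=9, slow++,fast++
slow=3 fast=9: a[fast]=8≠0 swap→a[3]=8, slow++,fast++
slow=4 fast=10: a[fast]=0, fast++
slow=4 fast=11: a[fast]=0, fast++
slow=4 fast=12: a[fast]=0, fast++
slow=4 fast=13: a[fast]=0, fast++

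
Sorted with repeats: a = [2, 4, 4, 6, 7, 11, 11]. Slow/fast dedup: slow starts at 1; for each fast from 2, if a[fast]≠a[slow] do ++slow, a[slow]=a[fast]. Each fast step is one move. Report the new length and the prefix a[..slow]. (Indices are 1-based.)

(s=1,f=2) a[fast]=4≠a[slow]=2 write a[2]=4 → slow++,fast++
(s=2,f=3) a[fast]=4=a[slow] dup → fast++
(s=2,f=4) a[fast]=6≠a[slow]=4 write a[3]=6 → slow++,fast++
(s=3,f=5) a[fast]=7≠a[slow]=6 write a[4]=7 → slow++,fast++
(s=4,f=6) a[fast]=11≠a[slow]=7 write a[5]=11 → slow++,fast++
(s=5,f=7) a[fast]=11=a[slow] dup → fast++

length 5; prefix = [2, 4, 6, 7, 11]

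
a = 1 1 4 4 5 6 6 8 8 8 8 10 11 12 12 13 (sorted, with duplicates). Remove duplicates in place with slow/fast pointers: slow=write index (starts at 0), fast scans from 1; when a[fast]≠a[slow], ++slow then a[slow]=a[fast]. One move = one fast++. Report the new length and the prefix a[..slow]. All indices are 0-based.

length 9; prefix = [1, 4, 5, 6, 8, 10, 11, 12, 13]

slow=0 fast=1: a[fast]=1=a[slow] dup, fast++
slow=0 fast=2: a[fast]=4≠a[slow]=1 write a[1]=4, slow++,fast++
slow=1 fast=3: a[fast]=4=a[slow] dup, fast++
slow=1 fast=4: a[fast]=5≠a[slow]=4 write a[2]=5, slow++,fast++
slow=2 fast=5: a[fast]=6≠a[slow]=5 write a[3]=6, slow++,fast++
slow=3 fast=6: a[fast]=6=a[slow] dup, fast++
slow=3 fast=7: a[fast]=8≠a[slow]=6 write a[4]=8, slow++,fast++
slow=4 fast=8: a[fast]=8=a[slow] dup, fast++
slow=4 fast=9: a[fast]=8=a[slow] dup, fast++
slow=4 fast=10: a[fast]=8=a[slow] dup, fast++
slow=4 fast=11: a[fast]=10≠a[slow]=8 write a[5]=10, slow++,fast++
slow=5 fast=12: a[fast]=11≠a[slow]=10 write a[6]=11, slow++,fast++
slow=6 fast=13: a[fast]=12≠a[slow]=11 write a[7]=12, slow++,fast++
slow=7 fast=14: a[fast]=12=a[slow] dup, fast++
slow=7 fast=15: a[fast]=13≠a[slow]=12 write a[8]=13, slow++,fast++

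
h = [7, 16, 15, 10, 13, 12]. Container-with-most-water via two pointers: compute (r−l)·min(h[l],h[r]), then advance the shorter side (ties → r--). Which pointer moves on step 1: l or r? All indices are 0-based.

l

[0,5] min(7,12)*5=35 best=35 * → l++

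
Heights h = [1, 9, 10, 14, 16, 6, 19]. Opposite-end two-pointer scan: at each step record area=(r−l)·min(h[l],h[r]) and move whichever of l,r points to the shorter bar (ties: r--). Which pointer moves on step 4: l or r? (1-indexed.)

[1,7] min(1,19)*6=6 best=6 * → l++
[2,7] min(9,19)*5=45 best=45 * → l++
[3,7] min(10,19)*4=40 best=45 → l++
[4,7] min(14,19)*3=42 best=45 → l++

l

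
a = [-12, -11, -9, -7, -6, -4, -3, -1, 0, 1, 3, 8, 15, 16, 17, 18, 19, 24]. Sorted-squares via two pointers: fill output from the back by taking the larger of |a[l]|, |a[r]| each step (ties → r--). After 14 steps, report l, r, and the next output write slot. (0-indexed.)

l=0 r=17: |-12|<=|24| out[17]=576, r--
l=0 r=16: |-12|<=|19| out[16]=361, r--
l=0 r=15: |-12|<=|18| out[15]=324, r--
l=0 r=14: |-12|<=|17| out[14]=289, r--
l=0 r=13: |-12|<=|16| out[13]=256, r--
l=0 r=12: |-12|<=|15| out[12]=225, r--
l=0 r=11: |-12|>|8| out[11]=144, l++
l=1 r=11: |-11|>|8| out[10]=121, l++
l=2 r=11: |-9|>|8| out[9]=81, l++
l=3 r=11: |-7|<=|8| out[8]=64, r--
l=3 r=10: |-7|>|3| out[7]=49, l++
l=4 r=10: |-6|>|3| out[6]=36, l++
l=5 r=10: |-4|>|3| out[5]=16, l++
l=6 r=10: |-3|<=|3| out[4]=9, r--

l=6, r=9, next write slot=3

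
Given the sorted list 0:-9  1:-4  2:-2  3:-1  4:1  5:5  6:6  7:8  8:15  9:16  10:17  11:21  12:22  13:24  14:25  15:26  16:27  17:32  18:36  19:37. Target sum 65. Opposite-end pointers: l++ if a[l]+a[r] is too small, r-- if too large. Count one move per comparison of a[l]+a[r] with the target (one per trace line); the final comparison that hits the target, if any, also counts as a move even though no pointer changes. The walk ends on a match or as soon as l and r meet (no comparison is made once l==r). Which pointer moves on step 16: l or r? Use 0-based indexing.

l

l=0 r=19: -9+37=28 <65, l++
l=1 r=19: -4+37=33 <65, l++
l=2 r=19: -2+37=35 <65, l++
l=3 r=19: -1+37=36 <65, l++
l=4 r=19: 1+37=38 <65, l++
l=5 r=19: 5+37=42 <65, l++
l=6 r=19: 6+37=43 <65, l++
l=7 r=19: 8+37=45 <65, l++
l=8 r=19: 15+37=52 <65, l++
l=9 r=19: 16+37=53 <65, l++
l=10 r=19: 17+37=54 <65, l++
l=11 r=19: 21+37=58 <65, l++
l=12 r=19: 22+37=59 <65, l++
l=13 r=19: 24+37=61 <65, l++
l=14 r=19: 25+37=62 <65, l++
l=15 r=19: 26+37=63 <65, l++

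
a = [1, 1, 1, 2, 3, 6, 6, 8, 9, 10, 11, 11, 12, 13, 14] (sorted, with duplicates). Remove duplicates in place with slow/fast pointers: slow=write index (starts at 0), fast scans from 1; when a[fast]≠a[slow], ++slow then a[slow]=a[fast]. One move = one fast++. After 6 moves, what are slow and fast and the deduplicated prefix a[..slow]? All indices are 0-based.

slow=0 fast=1: a[fast]=1=a[slow] dup, fast++
slow=0 fast=2: a[fast]=1=a[slow] dup, fast++
slow=0 fast=3: a[fast]=2≠a[slow]=1 write a[1]=2, slow++,fast++
slow=1 fast=4: a[fast]=3≠a[slow]=2 write a[2]=3, slow++,fast++
slow=2 fast=5: a[fast]=6≠a[slow]=3 write a[3]=6, slow++,fast++
slow=3 fast=6: a[fast]=6=a[slow] dup, fast++

slow=3, fast=7, prefix=[1, 2, 3, 6]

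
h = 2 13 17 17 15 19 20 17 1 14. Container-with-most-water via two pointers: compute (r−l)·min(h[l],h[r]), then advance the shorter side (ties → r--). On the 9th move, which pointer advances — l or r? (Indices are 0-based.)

l

[0,9] min(2,14)*9=18 best=18 * → l++
[1,9] min(13,14)*8=104 best=104 * → l++
[2,9] min(17,14)*7=98 best=104 → r--
[2,8] min(17,1)*6=6 best=104 → r--
[2,7] min(17,17)*5=85 best=104 → r--
[2,6] min(17,20)*4=68 best=104 → l++
[3,6] min(17,20)*3=51 best=104 → l++
[4,6] min(15,20)*2=30 best=104 → l++
[5,6] min(19,20)*1=19 best=104 → l++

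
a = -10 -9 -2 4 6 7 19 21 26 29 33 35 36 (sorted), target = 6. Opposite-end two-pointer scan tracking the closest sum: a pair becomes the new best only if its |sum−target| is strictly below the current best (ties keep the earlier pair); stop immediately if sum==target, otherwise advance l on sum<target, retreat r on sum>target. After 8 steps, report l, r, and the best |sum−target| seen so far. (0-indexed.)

l=0 r=12: -10+36=26 d=20 *, r--
l=0 r=11: -10+35=25 d=19 *, r--
l=0 r=10: -10+33=23 d=17 *, r--
l=0 r=9: -10+29=19 d=13 *, r--
l=0 r=8: -10+26=16 d=10 *, r--
l=0 r=7: -10+21=11 d=5 *, r--
l=0 r=6: -10+19=9 d=3 *, r--
l=0 r=5: -10+7=-3 d=9, l++

l=1, r=5, best |Δ|=3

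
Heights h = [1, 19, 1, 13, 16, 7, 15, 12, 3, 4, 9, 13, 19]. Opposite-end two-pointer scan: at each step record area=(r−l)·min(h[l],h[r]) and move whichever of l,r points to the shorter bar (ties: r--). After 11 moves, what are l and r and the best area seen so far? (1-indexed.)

l=2, r=3, best area=209

l=1 r=13: min(1,19)*12=12 best=12 *, l++
l=2 r=13: min(19,19)*11=209 best=209 *, r--
l=2 r=12: min(19,13)*10=130 best=209, r--
l=2 r=11: min(19,9)*9=81 best=209, r--
l=2 r=10: min(19,4)*8=32 best=209, r--
l=2 r=9: min(19,3)*7=21 best=209, r--
l=2 r=8: min(19,12)*6=72 best=209, r--
l=2 r=7: min(19,15)*5=75 best=209, r--
l=2 r=6: min(19,7)*4=28 best=209, r--
l=2 r=5: min(19,16)*3=48 best=209, r--
l=2 r=4: min(19,13)*2=26 best=209, r--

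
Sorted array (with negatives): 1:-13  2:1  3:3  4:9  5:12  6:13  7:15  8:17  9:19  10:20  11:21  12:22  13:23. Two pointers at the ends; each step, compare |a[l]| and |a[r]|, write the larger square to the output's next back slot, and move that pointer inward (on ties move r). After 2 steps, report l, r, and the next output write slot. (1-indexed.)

l=1, r=11, next write slot=11

[1,13] |-13|<=|23| out[13]=529 → r--
[1,12] |-13|<=|22| out[12]=484 → r--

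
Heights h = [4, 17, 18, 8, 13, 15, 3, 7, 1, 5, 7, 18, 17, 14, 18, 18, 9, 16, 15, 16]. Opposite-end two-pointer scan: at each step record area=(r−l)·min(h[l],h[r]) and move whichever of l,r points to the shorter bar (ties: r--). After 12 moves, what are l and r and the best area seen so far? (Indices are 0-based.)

l=2, r=9, best area=288

[0,19] min(4,16)*19=76 best=76 * → l++
[1,19] min(17,16)*18=288 best=288 * → r--
[1,18] min(17,15)*17=255 best=288 → r--
[1,17] min(17,16)*16=256 best=288 → r--
[1,16] min(17,9)*15=135 best=288 → r--
[1,15] min(17,18)*14=238 best=288 → l++
[2,15] min(18,18)*13=234 best=288 → r--
[2,14] min(18,18)*12=216 best=288 → r--
[2,13] min(18,14)*11=154 best=288 → r--
[2,12] min(18,17)*10=170 best=288 → r--
[2,11] min(18,18)*9=162 best=288 → r--
[2,10] min(18,7)*8=56 best=288 → r--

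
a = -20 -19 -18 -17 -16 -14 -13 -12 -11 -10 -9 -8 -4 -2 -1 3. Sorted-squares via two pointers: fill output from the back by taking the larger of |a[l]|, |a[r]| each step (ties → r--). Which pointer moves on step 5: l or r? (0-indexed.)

l=0 r=15: |-20|>|3| out[15]=400, l++
l=1 r=15: |-19|>|3| out[14]=361, l++
l=2 r=15: |-18|>|3| out[13]=324, l++
l=3 r=15: |-17|>|3| out[12]=289, l++
l=4 r=15: |-16|>|3| out[11]=256, l++

l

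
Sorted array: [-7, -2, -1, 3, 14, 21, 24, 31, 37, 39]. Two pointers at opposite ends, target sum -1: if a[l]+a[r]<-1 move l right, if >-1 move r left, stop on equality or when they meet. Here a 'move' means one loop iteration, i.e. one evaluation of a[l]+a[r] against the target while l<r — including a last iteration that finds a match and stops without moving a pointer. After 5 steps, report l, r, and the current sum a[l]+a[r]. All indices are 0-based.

[0,9] -7+39=32 >-1 → r--
[0,8] -7+37=30 >-1 → r--
[0,7] -7+31=24 >-1 → r--
[0,6] -7+24=17 >-1 → r--
[0,5] -7+21=14 >-1 → r--

l=0, r=4, sum=7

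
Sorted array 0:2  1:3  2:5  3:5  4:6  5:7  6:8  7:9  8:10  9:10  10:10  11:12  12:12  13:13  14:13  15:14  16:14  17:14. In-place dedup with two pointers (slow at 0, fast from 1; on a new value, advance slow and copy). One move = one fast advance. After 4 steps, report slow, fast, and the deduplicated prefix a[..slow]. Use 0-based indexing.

slow=3, fast=5, prefix=[2, 3, 5, 6]

slow=0 fast=1: a[fast]=3≠a[slow]=2 write a[1]=3, slow++,fast++
slow=1 fast=2: a[fast]=5≠a[slow]=3 write a[2]=5, slow++,fast++
slow=2 fast=3: a[fast]=5=a[slow] dup, fast++
slow=2 fast=4: a[fast]=6≠a[slow]=5 write a[3]=6, slow++,fast++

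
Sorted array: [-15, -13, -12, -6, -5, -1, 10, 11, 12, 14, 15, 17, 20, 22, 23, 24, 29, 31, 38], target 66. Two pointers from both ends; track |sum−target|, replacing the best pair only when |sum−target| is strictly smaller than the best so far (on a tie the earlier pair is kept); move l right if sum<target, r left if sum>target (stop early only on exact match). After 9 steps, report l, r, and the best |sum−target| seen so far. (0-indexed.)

l=0 r=18: -15+38=23 d=43 *, l++
l=1 r=18: -13+38=25 d=41 *, l++
l=2 r=18: -12+38=26 d=40 *, l++
l=3 r=18: -6+38=32 d=34 *, l++
l=4 r=18: -5+38=33 d=33 *, l++
l=5 r=18: -1+38=37 d=29 *, l++
l=6 r=18: 10+38=48 d=18 *, l++
l=7 r=18: 11+38=49 d=17 *, l++
l=8 r=18: 12+38=50 d=16 *, l++

l=9, r=18, best |Δ|=16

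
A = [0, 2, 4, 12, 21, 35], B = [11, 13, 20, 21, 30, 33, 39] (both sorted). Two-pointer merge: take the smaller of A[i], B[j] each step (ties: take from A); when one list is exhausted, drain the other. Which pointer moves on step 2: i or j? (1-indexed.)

i=1 j=1: A[i]=0<=B[j]=11 take 0, i++
i=2 j=1: A[i]=2<=B[j]=11 take 2, i++

i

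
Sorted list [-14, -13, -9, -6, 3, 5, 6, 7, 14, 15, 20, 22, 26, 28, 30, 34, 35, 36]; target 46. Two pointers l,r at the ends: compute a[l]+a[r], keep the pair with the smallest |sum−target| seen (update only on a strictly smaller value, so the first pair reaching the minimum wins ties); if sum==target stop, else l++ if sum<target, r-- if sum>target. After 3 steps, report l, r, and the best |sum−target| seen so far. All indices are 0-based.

[0,17] -14+36=22 d=24 * → l++
[1,17] -13+36=23 d=23 * → l++
[2,17] -9+36=27 d=19 * → l++

l=3, r=17, best |Δ|=19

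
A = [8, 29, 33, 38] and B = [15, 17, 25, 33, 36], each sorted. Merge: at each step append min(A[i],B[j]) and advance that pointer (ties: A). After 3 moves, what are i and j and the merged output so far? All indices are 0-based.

i=1, j=2, merged so far=[8, 15, 17]

i=0 j=0: A[i]=8<=B[j]=15 take 8, i++
i=1 j=0: A[i]=29>B[j]=15 take 15, j++
i=1 j=1: A[i]=29>B[j]=17 take 17, j++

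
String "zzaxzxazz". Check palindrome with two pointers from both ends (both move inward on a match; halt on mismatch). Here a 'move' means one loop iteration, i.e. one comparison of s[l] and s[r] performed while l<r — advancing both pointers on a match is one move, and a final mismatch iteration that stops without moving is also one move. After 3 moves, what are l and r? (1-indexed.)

[1,9] 'z'=='z' → l++,r--
[2,8] 'z'=='z' → l++,r--
[3,7] 'a'=='a' → l++,r--

l=4, r=6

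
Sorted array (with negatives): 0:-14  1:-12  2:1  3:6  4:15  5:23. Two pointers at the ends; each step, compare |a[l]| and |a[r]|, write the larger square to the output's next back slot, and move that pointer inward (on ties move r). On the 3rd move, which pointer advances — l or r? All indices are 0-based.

l

[0,5] |-14|<=|23| out[5]=529 → r--
[0,4] |-14|<=|15| out[4]=225 → r--
[0,3] |-14|>|6| out[3]=196 → l++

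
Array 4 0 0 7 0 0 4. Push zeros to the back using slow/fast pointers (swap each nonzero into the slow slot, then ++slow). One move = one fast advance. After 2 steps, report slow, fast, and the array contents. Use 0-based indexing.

slow=0 fast=0: a[fast]=4≠0 swap→a[0]=4, slow++,fast++
slow=1 fast=1: a[fast]=0, fast++

slow=1, fast=2, a=[4, 0, 0, 7, 0, 0, 4]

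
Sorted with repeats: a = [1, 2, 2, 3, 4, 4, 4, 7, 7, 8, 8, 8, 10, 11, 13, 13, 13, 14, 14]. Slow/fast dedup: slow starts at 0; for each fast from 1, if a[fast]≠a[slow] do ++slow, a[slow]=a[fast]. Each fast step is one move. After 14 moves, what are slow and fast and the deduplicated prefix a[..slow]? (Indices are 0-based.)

slow=8, fast=15, prefix=[1, 2, 3, 4, 7, 8, 10, 11, 13]

slow=0 fast=1: a[fast]=2≠a[slow]=1 write a[1]=2, slow++,fast++
slow=1 fast=2: a[fast]=2=a[slow] dup, fast++
slow=1 fast=3: a[fast]=3≠a[slow]=2 write a[2]=3, slow++,fast++
slow=2 fast=4: a[fast]=4≠a[slow]=3 write a[3]=4, slow++,fast++
slow=3 fast=5: a[fast]=4=a[slow] dup, fast++
slow=3 fast=6: a[fast]=4=a[slow] dup, fast++
slow=3 fast=7: a[fast]=7≠a[slow]=4 write a[4]=7, slow++,fast++
slow=4 fast=8: a[fast]=7=a[slow] dup, fast++
slow=4 fast=9: a[fast]=8≠a[slow]=7 write a[5]=8, slow++,fast++
slow=5 fast=10: a[fast]=8=a[slow] dup, fast++
slow=5 fast=11: a[fast]=8=a[slow] dup, fast++
slow=5 fast=12: a[fast]=10≠a[slow]=8 write a[6]=10, slow++,fast++
slow=6 fast=13: a[fast]=11≠a[slow]=10 write a[7]=11, slow++,fast++
slow=7 fast=14: a[fast]=13≠a[slow]=11 write a[8]=13, slow++,fast++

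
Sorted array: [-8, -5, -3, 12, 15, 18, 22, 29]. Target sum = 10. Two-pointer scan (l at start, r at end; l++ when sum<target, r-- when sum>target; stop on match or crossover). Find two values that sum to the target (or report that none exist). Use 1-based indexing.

(-8, 18)

[1,8] -8+29=21 >10 → r--
[1,7] -8+22=14 >10 → r--
[1,6] -8+18=10 → found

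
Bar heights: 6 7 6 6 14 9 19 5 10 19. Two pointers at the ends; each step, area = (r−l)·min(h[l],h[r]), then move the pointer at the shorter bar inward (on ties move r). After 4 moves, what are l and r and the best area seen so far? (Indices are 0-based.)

l=4, r=9, best area=56

[0,9] min(6,19)*9=54 best=54 * → l++
[1,9] min(7,19)*8=56 best=56 * → l++
[2,9] min(6,19)*7=42 best=56 → l++
[3,9] min(6,19)*6=36 best=56 → l++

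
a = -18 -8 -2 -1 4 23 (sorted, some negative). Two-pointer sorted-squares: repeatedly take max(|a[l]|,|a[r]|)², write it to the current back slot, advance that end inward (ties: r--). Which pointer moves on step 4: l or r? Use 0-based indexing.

l=0 r=5: |-18|<=|23| out[5]=529, r--
l=0 r=4: |-18|>|4| out[4]=324, l++
l=1 r=4: |-8|>|4| out[3]=64, l++
l=2 r=4: |-2|<=|4| out[2]=16, r--

r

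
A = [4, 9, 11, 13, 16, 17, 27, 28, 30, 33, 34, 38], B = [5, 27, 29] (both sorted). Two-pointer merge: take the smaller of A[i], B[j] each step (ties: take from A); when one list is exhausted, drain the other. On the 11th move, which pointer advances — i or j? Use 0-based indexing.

[i=0,j=0] A[i]=4<=B[j]=5 take 4 → i++
[i=1,j=0] A[i]=9>B[j]=5 take 5 → j++
[i=1,j=1] A[i]=9<=B[j]=27 take 9 → i++
[i=2,j=1] A[i]=11<=B[j]=27 take 11 → i++
[i=3,j=1] A[i]=13<=B[j]=27 take 13 → i++
[i=4,j=1] A[i]=16<=B[j]=27 take 16 → i++
[i=5,j=1] A[i]=17<=B[j]=27 take 17 → i++
[i=6,j=1] A[i]=27<=B[j]=27 take 27 → i++
[i=7,j=1] A[i]=28>B[j]=27 take 27 → j++
[i=7,j=2] A[i]=28<=B[j]=29 take 28 → i++
[i=8,j=2] A[i]=30>B[j]=29 take 29 → j++

j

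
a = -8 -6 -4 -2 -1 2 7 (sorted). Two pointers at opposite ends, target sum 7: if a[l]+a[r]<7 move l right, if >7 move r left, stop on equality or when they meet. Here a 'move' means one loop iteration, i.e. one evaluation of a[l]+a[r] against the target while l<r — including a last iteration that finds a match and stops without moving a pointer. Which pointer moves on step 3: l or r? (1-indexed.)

l

[1,7] -8+7=-1 <7 → l++
[2,7] -6+7=1 <7 → l++
[3,7] -4+7=3 <7 → l++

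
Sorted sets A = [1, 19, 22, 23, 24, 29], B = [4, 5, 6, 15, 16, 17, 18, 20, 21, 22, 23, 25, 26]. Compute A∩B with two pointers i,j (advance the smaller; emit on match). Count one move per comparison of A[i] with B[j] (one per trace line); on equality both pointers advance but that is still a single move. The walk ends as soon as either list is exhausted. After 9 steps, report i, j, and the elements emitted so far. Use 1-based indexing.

i=3, j=8, emitted=[]

i=1 j=1: 1<4, i++
i=2 j=1: 19>4, j++
i=2 j=2: 19>5, j++
i=2 j=3: 19>6, j++
i=2 j=4: 19>15, j++
i=2 j=5: 19>16, j++
i=2 j=6: 19>17, j++
i=2 j=7: 19>18, j++
i=2 j=8: 19<20, i++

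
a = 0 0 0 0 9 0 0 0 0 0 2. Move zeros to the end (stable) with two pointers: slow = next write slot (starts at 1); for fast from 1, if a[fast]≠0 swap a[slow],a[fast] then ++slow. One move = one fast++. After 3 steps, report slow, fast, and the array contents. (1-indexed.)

slow=1, fast=4, a=[0, 0, 0, 0, 9, 0, 0, 0, 0, 0, 2]

slow=1 fast=1: a[fast]=0, fast++
slow=1 fast=2: a[fast]=0, fast++
slow=1 fast=3: a[fast]=0, fast++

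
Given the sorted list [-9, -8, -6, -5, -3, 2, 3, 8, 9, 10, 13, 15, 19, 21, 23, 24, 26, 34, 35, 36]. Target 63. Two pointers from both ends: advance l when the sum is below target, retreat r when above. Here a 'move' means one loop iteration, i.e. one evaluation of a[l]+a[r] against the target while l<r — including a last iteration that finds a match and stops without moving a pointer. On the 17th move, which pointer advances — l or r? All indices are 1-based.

l=1 r=20: -9+36=27 <63, l++
l=2 r=20: -8+36=28 <63, l++
l=3 r=20: -6+36=30 <63, l++
l=4 r=20: -5+36=31 <63, l++
l=5 r=20: -3+36=33 <63, l++
l=6 r=20: 2+36=38 <63, l++
l=7 r=20: 3+36=39 <63, l++
l=8 r=20: 8+36=44 <63, l++
l=9 r=20: 9+36=45 <63, l++
l=10 r=20: 10+36=46 <63, l++
l=11 r=20: 13+36=49 <63, l++
l=12 r=20: 15+36=51 <63, l++
l=13 r=20: 19+36=55 <63, l++
l=14 r=20: 21+36=57 <63, l++
l=15 r=20: 23+36=59 <63, l++
l=16 r=20: 24+36=60 <63, l++
l=17 r=20: 26+36=62 <63, l++

l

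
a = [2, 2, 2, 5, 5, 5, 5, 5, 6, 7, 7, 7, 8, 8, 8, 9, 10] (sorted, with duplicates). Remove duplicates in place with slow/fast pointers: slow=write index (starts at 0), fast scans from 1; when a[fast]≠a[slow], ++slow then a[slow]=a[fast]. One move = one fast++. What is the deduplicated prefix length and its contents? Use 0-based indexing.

(s=0,f=1) a[fast]=2=a[slow] dup → fast++
(s=0,f=2) a[fast]=2=a[slow] dup → fast++
(s=0,f=3) a[fast]=5≠a[slow]=2 write a[1]=5 → slow++,fast++
(s=1,f=4) a[fast]=5=a[slow] dup → fast++
(s=1,f=5) a[fast]=5=a[slow] dup → fast++
(s=1,f=6) a[fast]=5=a[slow] dup → fast++
(s=1,f=7) a[fast]=5=a[slow] dup → fast++
(s=1,f=8) a[fast]=6≠a[slow]=5 write a[2]=6 → slow++,fast++
(s=2,f=9) a[fast]=7≠a[slow]=6 write a[3]=7 → slow++,fast++
(s=3,f=10) a[fast]=7=a[slow] dup → fast++
(s=3,f=11) a[fast]=7=a[slow] dup → fast++
(s=3,f=12) a[fast]=8≠a[slow]=7 write a[4]=8 → slow++,fast++
(s=4,f=13) a[fast]=8=a[slow] dup → fast++
(s=4,f=14) a[fast]=8=a[slow] dup → fast++
(s=4,f=15) a[fast]=9≠a[slow]=8 write a[5]=9 → slow++,fast++
(s=5,f=16) a[fast]=10≠a[slow]=9 write a[6]=10 → slow++,fast++

length 7; prefix = [2, 5, 6, 7, 8, 9, 10]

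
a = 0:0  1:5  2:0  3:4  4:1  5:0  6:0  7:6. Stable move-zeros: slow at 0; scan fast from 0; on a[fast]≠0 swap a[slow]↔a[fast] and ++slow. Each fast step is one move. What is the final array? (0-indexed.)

(s=0,f=0) a[fast]=0 → fast++
(s=0,f=1) a[fast]=5≠0 swap→a[0]=5 → slow++,fast++
(s=1,f=2) a[fast]=0 → fast++
(s=1,f=3) a[fast]=4≠0 swap→a[1]=4 → slow++,fast++
(s=2,f=4) a[fast]=1≠0 swap→a[2]=1 → slow++,fast++
(s=3,f=5) a[fast]=0 → fast++
(s=3,f=6) a[fast]=0 → fast++
(s=3,f=7) a[fast]=6≠0 swap→a[3]=6 → slow++,fast++

[5, 4, 1, 6, 0, 0, 0, 0]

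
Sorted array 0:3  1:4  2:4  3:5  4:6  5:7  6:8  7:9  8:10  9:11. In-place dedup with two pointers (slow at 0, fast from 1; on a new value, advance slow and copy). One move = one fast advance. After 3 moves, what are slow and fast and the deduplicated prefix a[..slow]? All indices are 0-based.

slow=2, fast=4, prefix=[3, 4, 5]

(s=0,f=1) a[fast]=4≠a[slow]=3 write a[1]=4 → slow++,fast++
(s=1,f=2) a[fast]=4=a[slow] dup → fast++
(s=1,f=3) a[fast]=5≠a[slow]=4 write a[2]=5 → slow++,fast++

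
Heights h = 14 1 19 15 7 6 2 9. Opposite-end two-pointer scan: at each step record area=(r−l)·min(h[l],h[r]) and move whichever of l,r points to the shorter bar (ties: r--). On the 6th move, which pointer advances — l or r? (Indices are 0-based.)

[0,7] min(14,9)*7=63 best=63 * → r--
[0,6] min(14,2)*6=12 best=63 → r--
[0,5] min(14,6)*5=30 best=63 → r--
[0,4] min(14,7)*4=28 best=63 → r--
[0,3] min(14,15)*3=42 best=63 → l++
[1,3] min(1,15)*2=2 best=63 → l++

l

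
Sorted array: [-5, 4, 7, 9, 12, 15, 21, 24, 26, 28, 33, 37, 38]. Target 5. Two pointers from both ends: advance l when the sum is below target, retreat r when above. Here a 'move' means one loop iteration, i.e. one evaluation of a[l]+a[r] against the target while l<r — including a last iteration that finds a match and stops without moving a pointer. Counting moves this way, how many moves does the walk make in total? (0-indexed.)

12 moves

l=0 r=12: -5+38=33 >5, r--
l=0 r=11: -5+37=32 >5, r--
l=0 r=10: -5+33=28 >5, r--
l=0 r=9: -5+28=23 >5, r--
l=0 r=8: -5+26=21 >5, r--
l=0 r=7: -5+24=19 >5, r--
l=0 r=6: -5+21=16 >5, r--
l=0 r=5: -5+15=10 >5, r--
l=0 r=4: -5+12=7 >5, r--
l=0 r=3: -5+9=4 <5, l++
l=1 r=3: 4+9=13 >5, r--
l=1 r=2: 4+7=11 >5, r--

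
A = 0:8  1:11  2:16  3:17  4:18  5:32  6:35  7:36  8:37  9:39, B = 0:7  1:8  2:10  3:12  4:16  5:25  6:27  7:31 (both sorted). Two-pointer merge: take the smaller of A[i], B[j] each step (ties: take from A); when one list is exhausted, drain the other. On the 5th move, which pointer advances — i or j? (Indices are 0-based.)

i

[i=0,j=0] A[i]=8>B[j]=7 take 7 → j++
[i=0,j=1] A[i]=8<=B[j]=8 take 8 → i++
[i=1,j=1] A[i]=11>B[j]=8 take 8 → j++
[i=1,j=2] A[i]=11>B[j]=10 take 10 → j++
[i=1,j=3] A[i]=11<=B[j]=12 take 11 → i++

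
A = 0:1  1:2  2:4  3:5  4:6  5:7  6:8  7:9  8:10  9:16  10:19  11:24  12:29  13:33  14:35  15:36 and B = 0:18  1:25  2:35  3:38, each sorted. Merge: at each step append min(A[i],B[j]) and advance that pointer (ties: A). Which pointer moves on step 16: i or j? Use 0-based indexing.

i

i=0 j=0: A[i]=1<=B[j]=18 take 1, i++
i=1 j=0: A[i]=2<=B[j]=18 take 2, i++
i=2 j=0: A[i]=4<=B[j]=18 take 4, i++
i=3 j=0: A[i]=5<=B[j]=18 take 5, i++
i=4 j=0: A[i]=6<=B[j]=18 take 6, i++
i=5 j=0: A[i]=7<=B[j]=18 take 7, i++
i=6 j=0: A[i]=8<=B[j]=18 take 8, i++
i=7 j=0: A[i]=9<=B[j]=18 take 9, i++
i=8 j=0: A[i]=10<=B[j]=18 take 10, i++
i=9 j=0: A[i]=16<=B[j]=18 take 16, i++
i=10 j=0: A[i]=19>B[j]=18 take 18, j++
i=10 j=1: A[i]=19<=B[j]=25 take 19, i++
i=11 j=1: A[i]=24<=B[j]=25 take 24, i++
i=12 j=1: A[i]=29>B[j]=25 take 25, j++
i=12 j=2: A[i]=29<=B[j]=35 take 29, i++
i=13 j=2: A[i]=33<=B[j]=35 take 33, i++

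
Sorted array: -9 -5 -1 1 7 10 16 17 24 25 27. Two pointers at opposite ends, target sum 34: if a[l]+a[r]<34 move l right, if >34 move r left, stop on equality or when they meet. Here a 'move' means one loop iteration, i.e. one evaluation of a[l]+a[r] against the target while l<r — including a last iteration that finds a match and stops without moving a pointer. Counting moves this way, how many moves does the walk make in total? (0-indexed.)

5 moves

[0,10] -9+27=18 <34 → l++
[1,10] -5+27=22 <34 → l++
[2,10] -1+27=26 <34 → l++
[3,10] 1+27=28 <34 → l++
[4,10] 7+27=34 → found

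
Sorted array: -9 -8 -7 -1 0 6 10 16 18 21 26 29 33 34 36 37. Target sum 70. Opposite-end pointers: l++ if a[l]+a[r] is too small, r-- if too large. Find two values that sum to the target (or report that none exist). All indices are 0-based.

(33, 37)

[0,15] -9+37=28 <70 → l++
[1,15] -8+37=29 <70 → l++
[2,15] -7+37=30 <70 → l++
[3,15] -1+37=36 <70 → l++
[4,15] 0+37=37 <70 → l++
[5,15] 6+37=43 <70 → l++
[6,15] 10+37=47 <70 → l++
[7,15] 16+37=53 <70 → l++
[8,15] 18+37=55 <70 → l++
[9,15] 21+37=58 <70 → l++
[10,15] 26+37=63 <70 → l++
[11,15] 29+37=66 <70 → l++
[12,15] 33+37=70 → found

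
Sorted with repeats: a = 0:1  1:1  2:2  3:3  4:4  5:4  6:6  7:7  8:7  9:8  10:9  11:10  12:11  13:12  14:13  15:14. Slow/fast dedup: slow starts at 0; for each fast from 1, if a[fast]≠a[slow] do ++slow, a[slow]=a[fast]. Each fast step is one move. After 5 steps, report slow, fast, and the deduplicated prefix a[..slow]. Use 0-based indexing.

(s=0,f=1) a[fast]=1=a[slow] dup → fast++
(s=0,f=2) a[fast]=2≠a[slow]=1 write a[1]=2 → slow++,fast++
(s=1,f=3) a[fast]=3≠a[slow]=2 write a[2]=3 → slow++,fast++
(s=2,f=4) a[fast]=4≠a[slow]=3 write a[3]=4 → slow++,fast++
(s=3,f=5) a[fast]=4=a[slow] dup → fast++

slow=3, fast=6, prefix=[1, 2, 3, 4]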